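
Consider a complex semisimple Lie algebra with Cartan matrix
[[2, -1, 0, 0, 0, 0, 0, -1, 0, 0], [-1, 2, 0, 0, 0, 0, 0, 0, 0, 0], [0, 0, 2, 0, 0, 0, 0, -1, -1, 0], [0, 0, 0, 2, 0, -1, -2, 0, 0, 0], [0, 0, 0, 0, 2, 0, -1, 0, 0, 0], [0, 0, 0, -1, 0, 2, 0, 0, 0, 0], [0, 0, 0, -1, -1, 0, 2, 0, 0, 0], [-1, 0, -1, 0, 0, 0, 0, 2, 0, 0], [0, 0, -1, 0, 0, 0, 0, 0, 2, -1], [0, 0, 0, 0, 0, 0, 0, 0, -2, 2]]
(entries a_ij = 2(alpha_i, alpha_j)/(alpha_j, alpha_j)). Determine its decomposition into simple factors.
C6 + F4

The diagram associated to this matrix has two connected components: the simple roots {alpha_1, alpha_2, alpha_3, alpha_8, alpha_9, alpha_10} form a chain of 6 nodes with a double edge at one end; the terminal node there is the unique long simple root (C_6), and {alpha_4, alpha_5, alpha_6, alpha_7} form a chain of 4 nodes with a double edge between the middle two (F_4). A semisimple Lie algebra decomposes uniquely as the direct sum of simple ideals, one per connected component of its Dynkin diagram, so g ≅ C_6 ⊕ F_4 (dimension 78 + 52 = 130).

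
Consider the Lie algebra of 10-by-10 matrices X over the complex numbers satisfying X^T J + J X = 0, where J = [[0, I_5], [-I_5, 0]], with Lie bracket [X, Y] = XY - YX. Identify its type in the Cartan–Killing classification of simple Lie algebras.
This is sp(10), which has dimension 10(10+1)/2 = 55 and rank 10/2 = 5. In the classification of classical Lie algebras, the symplectic algebra sp(2n) has type C_n; here n = 5, so the Dynkin diagram is a chain of 5 nodes with a double edge at one end; the terminal node there is the unique long simple root (C_5). Hence the type is C_5.

C5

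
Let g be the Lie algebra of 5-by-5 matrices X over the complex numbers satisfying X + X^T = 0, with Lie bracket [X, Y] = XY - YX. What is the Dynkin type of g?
B_2

This is so(5) with 5 odd, which has dimension 5(5-1)/2 = 10 and rank (5-1)/2 = 2. In the classification of classical Lie algebras, the orthogonal algebra so(2n+1) in an odd number of variables has type B_n; here n = 2, so the Dynkin diagram is a chain of 2 nodes with a double edge at one end; the terminal node there is the unique short simple root (B_2). Hence the type is B_2.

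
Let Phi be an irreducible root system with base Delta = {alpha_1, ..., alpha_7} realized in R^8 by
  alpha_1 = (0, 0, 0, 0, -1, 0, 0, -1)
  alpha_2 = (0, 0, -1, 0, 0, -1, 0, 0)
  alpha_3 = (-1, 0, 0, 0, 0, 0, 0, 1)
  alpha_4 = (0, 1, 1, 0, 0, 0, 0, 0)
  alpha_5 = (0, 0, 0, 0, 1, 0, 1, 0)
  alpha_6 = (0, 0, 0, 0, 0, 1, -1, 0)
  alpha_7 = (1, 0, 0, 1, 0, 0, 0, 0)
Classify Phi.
A_7

Compute the Cartan integers a_ij = 2(alpha_i, alpha_j)/(alpha_j, alpha_j); the resulting 7x7 Cartan matrix is
[[2, 0, -1, 0, -1, 0, 0], [0, 2, 0, -1, 0, -1, 0], [-1, 0, 2, 0, 0, 0, -1], [0, -1, 0, 2, 0, 0, 0], [-1, 0, 0, 0, 2, -1, 0], [0, -1, 0, 0, -1, 2, 0], [0, 0, -1, 0, 0, 0, 2]].
All simple roots have the same length, so the diagram is simply laced. The associated Dynkin diagram is a chain of 7 nodes with single edges (A_7), so the type is A_7 (the algebra sl(8)).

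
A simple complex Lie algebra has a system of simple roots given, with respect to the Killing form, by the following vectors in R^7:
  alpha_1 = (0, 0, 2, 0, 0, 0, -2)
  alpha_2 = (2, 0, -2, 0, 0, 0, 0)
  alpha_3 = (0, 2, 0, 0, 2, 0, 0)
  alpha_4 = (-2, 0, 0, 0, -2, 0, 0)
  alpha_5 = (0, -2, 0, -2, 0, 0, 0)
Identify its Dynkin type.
A5

Compute the Cartan integers a_ij = 2(alpha_i, alpha_j)/(alpha_j, alpha_j); the resulting 5x5 Cartan matrix is
[[2, -1, 0, 0, 0], [-1, 2, 0, -1, 0], [0, 0, 2, -1, -1], [0, -1, -1, 2, 0], [0, 0, -1, 0, 2]].
All simple roots have the same length, so the diagram is simply laced. The associated Dynkin diagram is a chain of 5 nodes with single edges (A_5), so the type is A_5 (the algebra sl(6)).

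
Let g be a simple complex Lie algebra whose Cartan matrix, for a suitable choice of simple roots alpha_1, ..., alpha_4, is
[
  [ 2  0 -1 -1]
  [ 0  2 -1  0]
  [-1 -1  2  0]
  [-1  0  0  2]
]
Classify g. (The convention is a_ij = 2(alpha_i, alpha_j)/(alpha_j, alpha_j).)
A_4

The matrix has rank 4 with 2's on the diagonal. Reading the off-diagonal entries as Dynkin edges (a single edge where a_ij = a_ji = -1; a double or triple edge where a_ij * a_ji = 2 or 3), the diagram is a chain of 4 nodes with single edges (A_4). One simple-root ordering that puts it in standard form is (alpha_2, alpha_3, alpha_1, alpha_4). So the algebra is type A_4, i.e. sl(5).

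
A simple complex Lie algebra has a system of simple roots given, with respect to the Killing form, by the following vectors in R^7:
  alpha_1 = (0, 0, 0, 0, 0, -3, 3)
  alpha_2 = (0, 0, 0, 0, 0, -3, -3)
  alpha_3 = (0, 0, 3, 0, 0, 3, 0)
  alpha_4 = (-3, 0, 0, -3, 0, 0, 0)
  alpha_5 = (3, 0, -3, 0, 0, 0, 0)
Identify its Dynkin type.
D_5

Compute the Cartan integers a_ij = 2(alpha_i, alpha_j)/(alpha_j, alpha_j); the resulting 5x5 Cartan matrix is
[[2, 0, -1, 0, 0], [0, 2, -1, 0, 0], [-1, -1, 2, 0, -1], [0, 0, 0, 2, -1], [0, 0, -1, -1, 2]].
All simple roots have the same length, so the diagram is simply laced. The associated Dynkin diagram is a chain of 3 nodes with a fork of two nodes at one end (D_5), so the type is D_5 (the algebra so(10)).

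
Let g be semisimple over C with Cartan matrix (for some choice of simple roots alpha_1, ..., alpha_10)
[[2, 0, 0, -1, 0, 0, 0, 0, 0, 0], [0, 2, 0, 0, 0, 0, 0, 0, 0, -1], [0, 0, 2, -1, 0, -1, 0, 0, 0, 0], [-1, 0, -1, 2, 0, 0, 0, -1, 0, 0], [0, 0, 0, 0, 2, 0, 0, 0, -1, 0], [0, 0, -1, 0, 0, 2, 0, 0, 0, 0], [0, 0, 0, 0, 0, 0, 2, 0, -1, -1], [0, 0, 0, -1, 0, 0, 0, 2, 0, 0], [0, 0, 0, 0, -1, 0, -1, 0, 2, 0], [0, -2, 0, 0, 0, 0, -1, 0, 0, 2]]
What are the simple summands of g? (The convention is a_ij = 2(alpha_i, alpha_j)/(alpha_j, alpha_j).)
The diagram associated to this matrix has two connected components: the simple roots {alpha_2, alpha_5, alpha_7, alpha_9, alpha_10} form a chain of 5 nodes with a double edge at one end; the terminal node there is the unique short simple root (B_5), and {alpha_1, alpha_3, alpha_4, alpha_6, alpha_8} form a chain of 3 nodes with a fork of two nodes at one end (D_5). A semisimple Lie algebra decomposes uniquely as the direct sum of simple ideals, one per connected component of its Dynkin diagram, so g ≅ B_5 ⊕ D_5 (dimension 55 + 45 = 100).

B_5 ⊕ D_5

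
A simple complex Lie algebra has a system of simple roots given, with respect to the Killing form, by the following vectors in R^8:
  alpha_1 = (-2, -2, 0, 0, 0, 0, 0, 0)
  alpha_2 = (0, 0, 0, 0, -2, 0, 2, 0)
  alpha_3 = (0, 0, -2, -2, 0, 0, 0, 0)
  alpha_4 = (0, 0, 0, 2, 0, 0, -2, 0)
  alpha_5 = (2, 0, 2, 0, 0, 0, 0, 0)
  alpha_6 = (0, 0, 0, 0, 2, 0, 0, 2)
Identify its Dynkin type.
Compute the Cartan integers a_ij = 2(alpha_i, alpha_j)/(alpha_j, alpha_j); the resulting 6x6 Cartan matrix is
[[2, 0, 0, 0, -1, 0], [0, 2, 0, -1, 0, -1], [0, 0, 2, -1, -1, 0], [0, -1, -1, 2, 0, 0], [-1, 0, -1, 0, 2, 0], [0, -1, 0, 0, 0, 2]].
All simple roots have the same length, so the diagram is simply laced. The associated Dynkin diagram is a chain of 6 nodes with single edges (A_6), so the type is A_6 (the algebra sl(7)).

A_6 (sl(7))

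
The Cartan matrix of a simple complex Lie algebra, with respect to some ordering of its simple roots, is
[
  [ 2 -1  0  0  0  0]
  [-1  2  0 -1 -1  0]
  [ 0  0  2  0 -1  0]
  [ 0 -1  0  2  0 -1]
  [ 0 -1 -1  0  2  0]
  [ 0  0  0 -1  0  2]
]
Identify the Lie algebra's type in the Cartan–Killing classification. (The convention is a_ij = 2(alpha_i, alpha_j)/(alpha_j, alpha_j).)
The matrix has rank 6 with 2's on the diagonal. Reading the off-diagonal entries as Dynkin edges (a single edge where a_ij = a_ji = -1; a double or triple edge where a_ij * a_ji = 2 or 3), the diagram is a chain of 5 nodes with one extra node attached to the third node from one end (E_6). One simple-root ordering that puts it in standard form is (alpha_3, alpha_1, alpha_5, alpha_2, alpha_4, alpha_6). So the algebra is type E_6.

E6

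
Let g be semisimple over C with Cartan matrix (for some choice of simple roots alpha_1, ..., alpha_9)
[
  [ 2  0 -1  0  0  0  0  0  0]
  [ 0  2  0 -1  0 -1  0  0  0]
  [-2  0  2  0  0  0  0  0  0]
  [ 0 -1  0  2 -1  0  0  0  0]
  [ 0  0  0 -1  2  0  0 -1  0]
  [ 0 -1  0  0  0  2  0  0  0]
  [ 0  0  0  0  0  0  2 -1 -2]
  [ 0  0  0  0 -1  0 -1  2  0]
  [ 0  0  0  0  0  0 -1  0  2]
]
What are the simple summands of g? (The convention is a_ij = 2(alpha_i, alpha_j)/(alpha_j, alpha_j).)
B_2 ⊕ B_7

The diagram associated to this matrix has two connected components: the simple roots {alpha_1, alpha_3} form a chain of 2 nodes with a double edge at one end; the terminal node there is the unique short simple root (B_2), and {alpha_2, alpha_4, alpha_5, alpha_6, alpha_7, alpha_8, alpha_9} form a chain of 7 nodes with a double edge at one end; the terminal node there is the unique short simple root (B_7). A semisimple Lie algebra decomposes uniquely as the direct sum of simple ideals, one per connected component of its Dynkin diagram, so g ≅ B_2 ⊕ B_7 (dimension 10 + 105 = 115).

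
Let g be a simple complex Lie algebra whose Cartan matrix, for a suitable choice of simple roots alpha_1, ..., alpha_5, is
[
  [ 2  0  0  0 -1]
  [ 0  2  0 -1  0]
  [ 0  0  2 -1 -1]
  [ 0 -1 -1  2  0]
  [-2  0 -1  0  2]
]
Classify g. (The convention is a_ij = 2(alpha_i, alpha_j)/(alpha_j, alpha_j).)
The matrix has rank 5 with 2's on the diagonal. Reading the off-diagonal entries as Dynkin edges (a single edge where a_ij = a_ji = -1; a double or triple edge where a_ij * a_ji = 2 or 3), the diagram is a chain of 5 nodes with a double edge at one end; the terminal node there is the unique short simple root (B_5). One simple-root ordering that puts it in standard form is (alpha_2, alpha_4, alpha_3, alpha_5, alpha_1). So the algebra is type B_5, i.e. so(11).

B_5 (so(11))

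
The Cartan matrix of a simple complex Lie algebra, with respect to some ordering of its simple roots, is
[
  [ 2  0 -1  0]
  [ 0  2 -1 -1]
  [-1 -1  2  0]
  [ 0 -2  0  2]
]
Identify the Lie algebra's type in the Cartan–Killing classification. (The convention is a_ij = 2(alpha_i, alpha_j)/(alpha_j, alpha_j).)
The matrix has rank 4 with 2's on the diagonal. Reading the off-diagonal entries as Dynkin edges (a single edge where a_ij = a_ji = -1; a double or triple edge where a_ij * a_ji = 2 or 3), the diagram is a chain of 4 nodes with a double edge at one end; the terminal node there is the unique long simple root (C_4). One simple-root ordering that puts it in standard form is (alpha_1, alpha_3, alpha_2, alpha_4). So the algebra is type C_4, i.e. sp(8).

type C_4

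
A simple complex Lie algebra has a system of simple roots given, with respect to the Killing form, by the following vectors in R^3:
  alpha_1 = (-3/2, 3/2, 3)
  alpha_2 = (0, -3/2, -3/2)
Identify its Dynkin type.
Compute the Cartan integers a_ij = 2(alpha_i, alpha_j)/(alpha_j, alpha_j); the resulting 2x2 Cartan matrix is
[[2, -3], [-1, 2]].
The roots have two lengths (squared-length ratio 3:1); the short ones are alpha_{2}. The associated Dynkin diagram is two nodes joined by a triple edge (G_2), so the type is G_2.

G_2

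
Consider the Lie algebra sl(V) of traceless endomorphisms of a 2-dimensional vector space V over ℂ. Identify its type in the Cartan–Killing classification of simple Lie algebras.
type A_1

This is sl(2), which has dimension 2^2 - 1 = 3 and rank 2 - 1 = 1 (a Cartan subalgebra is the diagonal traceless matrices). In the classification of classical Lie algebras, the special linear algebra sl(n+1) has type A_n; here n = 1, so the Dynkin diagram is a chain of 1 nodes with single edges (A_1). Hence the type is A_1.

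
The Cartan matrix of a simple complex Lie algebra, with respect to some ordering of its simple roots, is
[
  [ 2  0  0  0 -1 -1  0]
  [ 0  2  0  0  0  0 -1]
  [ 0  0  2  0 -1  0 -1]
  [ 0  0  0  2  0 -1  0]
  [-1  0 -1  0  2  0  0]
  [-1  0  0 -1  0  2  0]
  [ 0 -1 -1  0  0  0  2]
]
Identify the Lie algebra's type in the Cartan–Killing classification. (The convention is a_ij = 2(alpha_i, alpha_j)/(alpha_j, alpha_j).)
type A_7

The matrix has rank 7 with 2's on the diagonal. Reading the off-diagonal entries as Dynkin edges (a single edge where a_ij = a_ji = -1; a double or triple edge where a_ij * a_ji = 2 or 3), the diagram is a chain of 7 nodes with single edges (A_7). One simple-root ordering that puts it in standard form is (alpha_4, alpha_6, alpha_1, alpha_5, alpha_3, alpha_7, alpha_2). So the algebra is type A_7, i.e. sl(8).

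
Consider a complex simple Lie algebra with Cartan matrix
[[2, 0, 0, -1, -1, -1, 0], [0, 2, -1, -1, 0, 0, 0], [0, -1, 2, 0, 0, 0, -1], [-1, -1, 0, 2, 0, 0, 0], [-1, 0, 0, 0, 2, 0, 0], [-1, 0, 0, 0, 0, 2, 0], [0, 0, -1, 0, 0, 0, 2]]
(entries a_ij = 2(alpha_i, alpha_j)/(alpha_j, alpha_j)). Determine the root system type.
The matrix has rank 7 with 2's on the diagonal. Reading the off-diagonal entries as Dynkin edges (a single edge where a_ij = a_ji = -1; a double or triple edge where a_ij * a_ji = 2 or 3), the diagram is a chain of 5 nodes with a fork of two nodes at one end (D_7). One simple-root ordering that puts it in standard form is (alpha_7, alpha_3, alpha_2, alpha_4, alpha_1, alpha_6, alpha_5). So the algebra is type D_7, i.e. so(14).

D_7 (so(14))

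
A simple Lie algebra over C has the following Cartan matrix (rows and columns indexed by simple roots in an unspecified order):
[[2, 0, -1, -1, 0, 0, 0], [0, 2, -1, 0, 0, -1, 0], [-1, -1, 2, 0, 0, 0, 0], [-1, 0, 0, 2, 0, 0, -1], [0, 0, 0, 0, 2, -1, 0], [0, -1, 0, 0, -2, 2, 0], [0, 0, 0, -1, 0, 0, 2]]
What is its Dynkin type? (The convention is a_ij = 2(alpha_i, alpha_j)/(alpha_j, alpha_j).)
The matrix has rank 7 with 2's on the diagonal. Reading the off-diagonal entries as Dynkin edges (a single edge where a_ij = a_ji = -1; a double or triple edge where a_ij * a_ji = 2 or 3), the diagram is a chain of 7 nodes with a double edge at one end; the terminal node there is the unique short simple root (B_7). One simple-root ordering that puts it in standard form is (alpha_7, alpha_4, alpha_1, alpha_3, alpha_2, alpha_6, alpha_5). So the algebra is type B_7, i.e. so(15).

B_7 (so(15))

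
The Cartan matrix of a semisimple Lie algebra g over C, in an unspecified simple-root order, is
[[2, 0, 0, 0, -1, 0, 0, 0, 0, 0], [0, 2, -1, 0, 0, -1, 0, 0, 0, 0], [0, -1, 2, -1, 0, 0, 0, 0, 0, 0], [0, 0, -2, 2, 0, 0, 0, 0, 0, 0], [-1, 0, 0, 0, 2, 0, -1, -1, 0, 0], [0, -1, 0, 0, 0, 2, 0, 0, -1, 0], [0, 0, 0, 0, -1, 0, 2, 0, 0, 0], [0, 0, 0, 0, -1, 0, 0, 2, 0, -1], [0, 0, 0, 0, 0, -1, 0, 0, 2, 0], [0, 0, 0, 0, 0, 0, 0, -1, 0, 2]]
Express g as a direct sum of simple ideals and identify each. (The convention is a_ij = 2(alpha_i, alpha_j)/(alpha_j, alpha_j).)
type C_5 ⊕ type D_5

The diagram associated to this matrix has two connected components: the simple roots {alpha_2, alpha_3, alpha_4, alpha_6, alpha_9} form a chain of 5 nodes with a double edge at one end; the terminal node there is the unique long simple root (C_5), and {alpha_1, alpha_5, alpha_7, alpha_8, alpha_10} form a chain of 3 nodes with a fork of two nodes at one end (D_5). A semisimple Lie algebra decomposes uniquely as the direct sum of simple ideals, one per connected component of its Dynkin diagram, so g ≅ C_5 ⊕ D_5 (dimension 55 + 45 = 100).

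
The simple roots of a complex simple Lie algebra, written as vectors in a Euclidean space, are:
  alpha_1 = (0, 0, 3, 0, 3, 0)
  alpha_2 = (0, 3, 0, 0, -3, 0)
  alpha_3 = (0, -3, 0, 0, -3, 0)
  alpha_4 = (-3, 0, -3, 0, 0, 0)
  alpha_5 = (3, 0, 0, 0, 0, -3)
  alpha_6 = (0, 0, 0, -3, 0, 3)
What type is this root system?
Compute the Cartan integers a_ij = 2(alpha_i, alpha_j)/(alpha_j, alpha_j); the resulting 6x6 Cartan matrix is
[[2, -1, -1, -1, 0, 0], [-1, 2, 0, 0, 0, 0], [-1, 0, 2, 0, 0, 0], [-1, 0, 0, 2, -1, 0], [0, 0, 0, -1, 2, -1], [0, 0, 0, 0, -1, 2]].
All simple roots have the same length, so the diagram is simply laced. The associated Dynkin diagram is a chain of 4 nodes with a fork of two nodes at one end (D_6), so the type is D_6 (the algebra so(12)).

D_6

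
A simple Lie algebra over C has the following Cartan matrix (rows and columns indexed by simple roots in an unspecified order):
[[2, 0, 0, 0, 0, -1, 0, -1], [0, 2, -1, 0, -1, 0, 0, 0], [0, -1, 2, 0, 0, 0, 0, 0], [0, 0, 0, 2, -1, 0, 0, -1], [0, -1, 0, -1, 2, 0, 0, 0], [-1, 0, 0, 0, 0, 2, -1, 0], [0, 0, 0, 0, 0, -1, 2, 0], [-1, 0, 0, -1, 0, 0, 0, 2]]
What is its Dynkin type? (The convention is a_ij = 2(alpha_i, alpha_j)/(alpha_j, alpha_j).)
The matrix has rank 8 with 2's on the diagonal. Reading the off-diagonal entries as Dynkin edges (a single edge where a_ij = a_ji = -1; a double or triple edge where a_ij * a_ji = 2 or 3), the diagram is a chain of 8 nodes with single edges (A_8). One simple-root ordering that puts it in standard form is (alpha_3, alpha_2, alpha_5, alpha_4, alpha_8, alpha_1, alpha_6, alpha_7). So the algebra is type A_8, i.e. sl(9).

A_8 (sl(9))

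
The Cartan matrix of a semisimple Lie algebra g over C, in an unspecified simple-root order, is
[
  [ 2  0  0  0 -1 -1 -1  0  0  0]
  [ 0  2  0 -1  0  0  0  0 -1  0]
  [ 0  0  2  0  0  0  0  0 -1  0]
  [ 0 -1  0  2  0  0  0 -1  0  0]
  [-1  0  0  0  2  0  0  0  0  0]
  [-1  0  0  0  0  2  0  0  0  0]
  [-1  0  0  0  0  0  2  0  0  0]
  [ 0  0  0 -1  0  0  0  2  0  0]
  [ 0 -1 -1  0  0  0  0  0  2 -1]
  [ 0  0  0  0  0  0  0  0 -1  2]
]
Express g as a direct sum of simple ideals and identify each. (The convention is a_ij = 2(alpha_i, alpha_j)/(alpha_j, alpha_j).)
The diagram associated to this matrix has two connected components: the simple roots {alpha_1, alpha_5, alpha_6, alpha_7} form a chain of 2 nodes with a fork of two nodes at one end (D_4), and {alpha_2, alpha_3, alpha_4, alpha_8, alpha_9, alpha_10} form a chain of 4 nodes with a fork of two nodes at one end (D_6). A semisimple Lie algebra decomposes uniquely as the direct sum of simple ideals, one per connected component of its Dynkin diagram, so g ≅ D_4 ⊕ D_6 (dimension 28 + 66 = 94).

D_4 + D_6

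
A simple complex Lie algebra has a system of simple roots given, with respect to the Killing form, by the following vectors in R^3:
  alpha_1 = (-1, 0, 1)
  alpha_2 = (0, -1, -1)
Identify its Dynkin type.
A2

Compute the Cartan integers a_ij = 2(alpha_i, alpha_j)/(alpha_j, alpha_j); the resulting 2x2 Cartan matrix is
[[2, -1], [-1, 2]].
All simple roots have the same length, so the diagram is simply laced. The associated Dynkin diagram is a chain of 2 nodes with single edges (A_2), so the type is A_2 (the algebra sl(3)).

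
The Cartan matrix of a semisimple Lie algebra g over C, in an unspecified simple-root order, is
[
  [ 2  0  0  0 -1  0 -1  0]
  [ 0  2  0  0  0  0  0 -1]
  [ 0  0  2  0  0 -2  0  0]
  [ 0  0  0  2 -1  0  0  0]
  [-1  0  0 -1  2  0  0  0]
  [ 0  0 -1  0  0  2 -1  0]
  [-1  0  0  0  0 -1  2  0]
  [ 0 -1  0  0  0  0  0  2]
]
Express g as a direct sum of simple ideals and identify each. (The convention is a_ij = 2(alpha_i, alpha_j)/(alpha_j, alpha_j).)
A_2 ⊕ C_6

The diagram associated to this matrix has two connected components: the simple roots {alpha_2, alpha_8} form a chain of 2 nodes with single edges (A_2), and {alpha_1, alpha_3, alpha_4, alpha_5, alpha_6, alpha_7} form a chain of 6 nodes with a double edge at one end; the terminal node there is the unique long simple root (C_6). A semisimple Lie algebra decomposes uniquely as the direct sum of simple ideals, one per connected component of its Dynkin diagram, so g ≅ A_2 ⊕ C_6 (dimension 8 + 78 = 86).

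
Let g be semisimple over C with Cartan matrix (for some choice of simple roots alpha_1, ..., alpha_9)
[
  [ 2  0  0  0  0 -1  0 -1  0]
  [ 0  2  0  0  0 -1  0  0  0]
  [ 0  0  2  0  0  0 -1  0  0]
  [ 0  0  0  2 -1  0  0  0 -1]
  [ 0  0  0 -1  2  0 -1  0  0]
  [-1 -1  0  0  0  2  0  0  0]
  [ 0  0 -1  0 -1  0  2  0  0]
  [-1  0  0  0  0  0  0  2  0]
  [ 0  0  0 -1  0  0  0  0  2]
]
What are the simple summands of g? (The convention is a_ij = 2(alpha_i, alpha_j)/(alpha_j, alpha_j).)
A_4 ⊕ A_5

The diagram associated to this matrix has two connected components: the simple roots {alpha_1, alpha_2, alpha_6, alpha_8} form a chain of 4 nodes with single edges (A_4), and {alpha_3, alpha_4, alpha_5, alpha_7, alpha_9} form a chain of 5 nodes with single edges (A_5). A semisimple Lie algebra decomposes uniquely as the direct sum of simple ideals, one per connected component of its Dynkin diagram, so g ≅ A_4 ⊕ A_5 (dimension 24 + 35 = 59).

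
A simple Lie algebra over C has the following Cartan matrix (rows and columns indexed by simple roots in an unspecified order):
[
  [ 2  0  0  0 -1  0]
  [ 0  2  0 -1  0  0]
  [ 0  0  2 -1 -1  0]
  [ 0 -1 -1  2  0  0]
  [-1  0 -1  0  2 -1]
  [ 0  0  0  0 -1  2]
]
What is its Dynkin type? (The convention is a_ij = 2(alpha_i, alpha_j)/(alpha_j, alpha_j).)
D6

The matrix has rank 6 with 2's on the diagonal. Reading the off-diagonal entries as Dynkin edges (a single edge where a_ij = a_ji = -1; a double or triple edge where a_ij * a_ji = 2 or 3), the diagram is a chain of 4 nodes with a fork of two nodes at one end (D_6). One simple-root ordering that puts it in standard form is (alpha_2, alpha_4, alpha_3, alpha_5, alpha_1, alpha_6). So the algebra is type D_6, i.e. so(12).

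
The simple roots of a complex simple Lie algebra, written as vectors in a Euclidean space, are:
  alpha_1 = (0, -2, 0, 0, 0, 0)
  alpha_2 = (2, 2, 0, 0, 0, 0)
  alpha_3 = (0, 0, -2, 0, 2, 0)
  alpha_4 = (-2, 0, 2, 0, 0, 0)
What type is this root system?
Compute the Cartan integers a_ij = 2(alpha_i, alpha_j)/(alpha_j, alpha_j); the resulting 4x4 Cartan matrix is
[[2, -1, 0, 0], [-2, 2, 0, -1], [0, 0, 2, -1], [0, -1, -1, 2]].
The roots have two lengths (squared-length ratio 2:1); the short ones are alpha_{1}. The associated Dynkin diagram is a chain of 4 nodes with a double edge at one end; the terminal node there is the unique short simple root (B_4), so the type is B_4 (the algebra so(9)).

B_4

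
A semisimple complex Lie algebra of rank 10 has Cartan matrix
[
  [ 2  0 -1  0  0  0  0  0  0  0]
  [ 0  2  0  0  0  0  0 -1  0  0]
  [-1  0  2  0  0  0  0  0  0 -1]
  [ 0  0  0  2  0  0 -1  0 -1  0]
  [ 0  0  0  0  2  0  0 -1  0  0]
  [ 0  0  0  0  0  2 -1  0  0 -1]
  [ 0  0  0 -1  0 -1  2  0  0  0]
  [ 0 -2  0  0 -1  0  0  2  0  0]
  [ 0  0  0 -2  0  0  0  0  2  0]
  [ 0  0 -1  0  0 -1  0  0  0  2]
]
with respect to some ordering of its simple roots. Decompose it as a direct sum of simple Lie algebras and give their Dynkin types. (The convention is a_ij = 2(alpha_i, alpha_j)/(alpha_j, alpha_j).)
The diagram associated to this matrix has two connected components: the simple roots {alpha_2, alpha_5, alpha_8} form a chain of 3 nodes with a double edge at one end; the terminal node there is the unique short simple root (B_3), and {alpha_1, alpha_3, alpha_4, alpha_6, alpha_7, alpha_9, alpha_10} form a chain of 7 nodes with a double edge at one end; the terminal node there is the unique long simple root (C_7). A semisimple Lie algebra decomposes uniquely as the direct sum of simple ideals, one per connected component of its Dynkin diagram, so g ≅ B_3 ⊕ C_7 (dimension 21 + 105 = 126).

B3 ⊕ C7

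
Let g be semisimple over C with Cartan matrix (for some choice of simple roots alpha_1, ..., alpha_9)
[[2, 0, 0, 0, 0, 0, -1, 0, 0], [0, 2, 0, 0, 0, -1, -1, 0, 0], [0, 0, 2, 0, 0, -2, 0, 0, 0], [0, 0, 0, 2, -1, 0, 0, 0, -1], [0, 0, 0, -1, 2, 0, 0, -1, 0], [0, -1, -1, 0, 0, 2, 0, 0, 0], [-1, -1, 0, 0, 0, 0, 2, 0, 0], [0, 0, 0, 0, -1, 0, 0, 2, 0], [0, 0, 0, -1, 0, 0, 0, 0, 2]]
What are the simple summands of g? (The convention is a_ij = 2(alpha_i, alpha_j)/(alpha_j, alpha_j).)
The diagram associated to this matrix has two connected components: the simple roots {alpha_4, alpha_5, alpha_8, alpha_9} form a chain of 4 nodes with single edges (A_4), and {alpha_1, alpha_2, alpha_3, alpha_6, alpha_7} form a chain of 5 nodes with a double edge at one end; the terminal node there is the unique long simple root (C_5). A semisimple Lie algebra decomposes uniquely as the direct sum of simple ideals, one per connected component of its Dynkin diagram, so g ≅ A_4 ⊕ C_5 (dimension 24 + 55 = 79).

A_4 (sl(5)) + C_5 (sp(10))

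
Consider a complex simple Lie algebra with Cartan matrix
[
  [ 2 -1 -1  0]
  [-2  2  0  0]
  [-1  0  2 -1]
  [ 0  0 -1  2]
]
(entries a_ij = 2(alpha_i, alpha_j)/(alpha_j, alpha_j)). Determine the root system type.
type C_4

The matrix has rank 4 with 2's on the diagonal. Reading the off-diagonal entries as Dynkin edges (a single edge where a_ij = a_ji = -1; a double or triple edge where a_ij * a_ji = 2 or 3), the diagram is a chain of 4 nodes with a double edge at one end; the terminal node there is the unique long simple root (C_4). One simple-root ordering that puts it in standard form is (alpha_4, alpha_3, alpha_1, alpha_2). So the algebra is type C_4, i.e. sp(8).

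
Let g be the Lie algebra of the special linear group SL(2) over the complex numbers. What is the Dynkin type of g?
This is sl(2), which has dimension 2^2 - 1 = 3 and rank 2 - 1 = 1 (a Cartan subalgebra is the diagonal traceless matrices). In the classification of classical Lie algebras, the special linear algebra sl(n+1) has type A_n; here n = 1, so the Dynkin diagram is a chain of 1 nodes with single edges (A_1). Hence the type is A_1.

A_1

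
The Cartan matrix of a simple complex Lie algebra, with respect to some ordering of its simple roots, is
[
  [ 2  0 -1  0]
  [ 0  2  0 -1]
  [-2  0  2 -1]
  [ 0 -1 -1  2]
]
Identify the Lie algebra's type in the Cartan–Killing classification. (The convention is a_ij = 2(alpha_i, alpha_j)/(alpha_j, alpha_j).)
The matrix has rank 4 with 2's on the diagonal. Reading the off-diagonal entries as Dynkin edges (a single edge where a_ij = a_ji = -1; a double or triple edge where a_ij * a_ji = 2 or 3), the diagram is a chain of 4 nodes with a double edge at one end; the terminal node there is the unique short simple root (B_4). One simple-root ordering that puts it in standard form is (alpha_2, alpha_4, alpha_3, alpha_1). So the algebra is type B_4, i.e. so(9).

B_4 (so(9))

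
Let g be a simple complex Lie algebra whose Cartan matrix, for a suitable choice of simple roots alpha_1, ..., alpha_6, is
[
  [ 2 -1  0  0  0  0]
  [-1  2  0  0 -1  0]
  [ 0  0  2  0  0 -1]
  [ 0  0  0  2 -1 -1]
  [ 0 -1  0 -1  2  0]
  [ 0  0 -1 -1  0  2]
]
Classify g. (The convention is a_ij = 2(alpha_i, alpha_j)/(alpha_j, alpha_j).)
The matrix has rank 6 with 2's on the diagonal. Reading the off-diagonal entries as Dynkin edges (a single edge where a_ij = a_ji = -1; a double or triple edge where a_ij * a_ji = 2 or 3), the diagram is a chain of 6 nodes with single edges (A_6). One simple-root ordering that puts it in standard form is (alpha_1, alpha_2, alpha_5, alpha_4, alpha_6, alpha_3). So the algebra is type A_6, i.e. sl(7).

A_6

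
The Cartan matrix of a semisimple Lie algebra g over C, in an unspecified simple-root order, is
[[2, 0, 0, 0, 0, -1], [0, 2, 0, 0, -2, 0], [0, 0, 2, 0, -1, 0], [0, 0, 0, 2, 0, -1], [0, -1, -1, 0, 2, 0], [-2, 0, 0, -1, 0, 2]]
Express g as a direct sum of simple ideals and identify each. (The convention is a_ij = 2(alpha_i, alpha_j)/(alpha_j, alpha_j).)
The diagram associated to this matrix has two connected components: the simple roots {alpha_1, alpha_4, alpha_6} form a chain of 3 nodes with a double edge at one end; the terminal node there is the unique short simple root (B_3), and {alpha_2, alpha_3, alpha_5} form a chain of 3 nodes with a double edge at one end; the terminal node there is the unique long simple root (C_3). A semisimple Lie algebra decomposes uniquely as the direct sum of simple ideals, one per connected component of its Dynkin diagram, so g ≅ B_3 ⊕ C_3 (dimension 21 + 21 = 42).

B3 ⊕ C3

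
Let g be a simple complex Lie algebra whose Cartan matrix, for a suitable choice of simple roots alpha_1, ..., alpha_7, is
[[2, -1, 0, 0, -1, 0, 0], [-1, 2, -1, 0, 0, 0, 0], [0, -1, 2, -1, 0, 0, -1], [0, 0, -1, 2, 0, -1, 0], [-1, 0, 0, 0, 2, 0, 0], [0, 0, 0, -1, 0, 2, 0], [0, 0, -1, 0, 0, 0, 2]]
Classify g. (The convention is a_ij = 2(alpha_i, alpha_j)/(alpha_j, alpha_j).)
E7

The matrix has rank 7 with 2's on the diagonal. Reading the off-diagonal entries as Dynkin edges (a single edge where a_ij = a_ji = -1; a double or triple edge where a_ij * a_ji = 2 or 3), the diagram is a chain of 6 nodes with one extra node attached to the third node from one end (E_7). One simple-root ordering that puts it in standard form is (alpha_6, alpha_7, alpha_4, alpha_3, alpha_2, alpha_1, alpha_5). So the algebra is type E_7.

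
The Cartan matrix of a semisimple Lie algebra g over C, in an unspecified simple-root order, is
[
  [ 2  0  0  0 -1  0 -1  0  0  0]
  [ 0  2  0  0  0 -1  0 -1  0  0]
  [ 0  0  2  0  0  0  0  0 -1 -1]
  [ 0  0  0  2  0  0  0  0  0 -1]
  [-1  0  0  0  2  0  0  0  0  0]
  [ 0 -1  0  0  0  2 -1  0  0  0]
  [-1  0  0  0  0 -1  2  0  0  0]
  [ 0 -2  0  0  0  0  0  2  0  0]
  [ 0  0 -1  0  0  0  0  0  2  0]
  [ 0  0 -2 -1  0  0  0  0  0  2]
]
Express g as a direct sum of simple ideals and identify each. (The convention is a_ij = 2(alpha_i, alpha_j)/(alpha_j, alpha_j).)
C_6 ⊕ F_4

The diagram associated to this matrix has two connected components: the simple roots {alpha_1, alpha_2, alpha_5, alpha_6, alpha_7, alpha_8} form a chain of 6 nodes with a double edge at one end; the terminal node there is the unique long simple root (C_6), and {alpha_3, alpha_4, alpha_9, alpha_10} form a chain of 4 nodes with a double edge between the middle two (F_4). A semisimple Lie algebra decomposes uniquely as the direct sum of simple ideals, one per connected component of its Dynkin diagram, so g ≅ C_6 ⊕ F_4 (dimension 78 + 52 = 130).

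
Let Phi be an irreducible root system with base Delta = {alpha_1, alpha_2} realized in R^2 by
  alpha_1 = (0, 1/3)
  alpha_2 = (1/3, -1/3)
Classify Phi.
B_2

Compute the Cartan integers a_ij = 2(alpha_i, alpha_j)/(alpha_j, alpha_j); the resulting 2x2 Cartan matrix is
[[2, -1], [-2, 2]].
The roots have two lengths (squared-length ratio 2:1); the short ones are alpha_{1}. The associated Dynkin diagram is a chain of 2 nodes with a double edge at one end; the terminal node there is the unique short simple root (B_2), so the type is B_2 (the algebra so(5)).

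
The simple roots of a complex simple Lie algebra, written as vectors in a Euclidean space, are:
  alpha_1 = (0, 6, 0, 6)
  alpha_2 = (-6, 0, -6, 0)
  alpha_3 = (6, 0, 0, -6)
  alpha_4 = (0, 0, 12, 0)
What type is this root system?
Compute the Cartan integers a_ij = 2(alpha_i, alpha_j)/(alpha_j, alpha_j); the resulting 4x4 Cartan matrix is
[[2, 0, -1, 0], [0, 2, -1, -1], [-1, -1, 2, 0], [0, -2, 0, 2]].
The roots have two lengths (squared-length ratio 2:1); the short ones are alpha_{1,2,3}. The associated Dynkin diagram is a chain of 4 nodes with a double edge at one end; the terminal node there is the unique long simple root (C_4), so the type is C_4 (the algebra sp(8)).

C_4 (sp(8))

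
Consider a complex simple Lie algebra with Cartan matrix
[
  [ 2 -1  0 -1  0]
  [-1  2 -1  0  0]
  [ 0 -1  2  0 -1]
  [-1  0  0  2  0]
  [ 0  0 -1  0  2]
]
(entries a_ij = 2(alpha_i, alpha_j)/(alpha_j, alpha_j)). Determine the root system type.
The matrix has rank 5 with 2's on the diagonal. Reading the off-diagonal entries as Dynkin edges (a single edge where a_ij = a_ji = -1; a double or triple edge where a_ij * a_ji = 2 or 3), the diagram is a chain of 5 nodes with single edges (A_5). One simple-root ordering that puts it in standard form is (alpha_4, alpha_1, alpha_2, alpha_3, alpha_5). So the algebra is type A_5, i.e. sl(6).

A_5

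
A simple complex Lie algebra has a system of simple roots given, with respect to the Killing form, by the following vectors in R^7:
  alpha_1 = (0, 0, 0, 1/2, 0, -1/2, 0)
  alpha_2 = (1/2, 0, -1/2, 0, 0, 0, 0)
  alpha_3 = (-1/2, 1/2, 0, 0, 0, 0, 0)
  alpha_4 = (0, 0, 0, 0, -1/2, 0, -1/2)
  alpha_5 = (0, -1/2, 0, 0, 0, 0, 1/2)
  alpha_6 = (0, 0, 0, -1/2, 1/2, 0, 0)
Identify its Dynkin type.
A_6

Compute the Cartan integers a_ij = 2(alpha_i, alpha_j)/(alpha_j, alpha_j); the resulting 6x6 Cartan matrix is
[[2, 0, 0, 0, 0, -1], [0, 2, -1, 0, 0, 0], [0, -1, 2, 0, -1, 0], [0, 0, 0, 2, -1, -1], [0, 0, -1, -1, 2, 0], [-1, 0, 0, -1, 0, 2]].
All simple roots have the same length, so the diagram is simply laced. The associated Dynkin diagram is a chain of 6 nodes with single edges (A_6), so the type is A_6 (the algebra sl(7)).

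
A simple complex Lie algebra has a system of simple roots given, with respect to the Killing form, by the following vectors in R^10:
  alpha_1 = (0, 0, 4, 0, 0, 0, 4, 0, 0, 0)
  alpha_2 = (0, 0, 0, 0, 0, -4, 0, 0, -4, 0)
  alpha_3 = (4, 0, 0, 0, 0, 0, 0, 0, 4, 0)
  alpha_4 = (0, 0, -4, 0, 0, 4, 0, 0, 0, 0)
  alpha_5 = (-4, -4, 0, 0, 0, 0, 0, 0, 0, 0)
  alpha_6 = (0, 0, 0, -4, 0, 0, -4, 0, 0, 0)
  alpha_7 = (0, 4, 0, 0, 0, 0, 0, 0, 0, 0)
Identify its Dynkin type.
B_7

Compute the Cartan integers a_ij = 2(alpha_i, alpha_j)/(alpha_j, alpha_j); the resulting 7x7 Cartan matrix is
[[2, 0, 0, -1, 0, -1, 0], [0, 2, -1, -1, 0, 0, 0], [0, -1, 2, 0, -1, 0, 0], [-1, -1, 0, 2, 0, 0, 0], [0, 0, -1, 0, 2, 0, -2], [-1, 0, 0, 0, 0, 2, 0], [0, 0, 0, 0, -1, 0, 2]].
The roots have two lengths (squared-length ratio 2:1); the short ones are alpha_{7}. The associated Dynkin diagram is a chain of 7 nodes with a double edge at one end; the terminal node there is the unique short simple root (B_7), so the type is B_7 (the algebra so(15)).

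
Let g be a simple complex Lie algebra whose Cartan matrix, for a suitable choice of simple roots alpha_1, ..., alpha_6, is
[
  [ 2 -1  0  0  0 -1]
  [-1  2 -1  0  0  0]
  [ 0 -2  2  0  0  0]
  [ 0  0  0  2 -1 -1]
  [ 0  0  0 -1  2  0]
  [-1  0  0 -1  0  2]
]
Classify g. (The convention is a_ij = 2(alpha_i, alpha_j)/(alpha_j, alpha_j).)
The matrix has rank 6 with 2's on the diagonal. Reading the off-diagonal entries as Dynkin edges (a single edge where a_ij = a_ji = -1; a double or triple edge where a_ij * a_ji = 2 or 3), the diagram is a chain of 6 nodes with a double edge at one end; the terminal node there is the unique long simple root (C_6). One simple-root ordering that puts it in standard form is (alpha_5, alpha_4, alpha_6, alpha_1, alpha_2, alpha_3). So the algebra is type C_6, i.e. sp(12).

C_6 (sp(12))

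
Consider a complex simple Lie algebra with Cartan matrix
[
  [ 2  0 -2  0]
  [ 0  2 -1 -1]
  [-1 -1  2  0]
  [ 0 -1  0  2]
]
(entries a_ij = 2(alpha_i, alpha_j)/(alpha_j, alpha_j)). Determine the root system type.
C_4

The matrix has rank 4 with 2's on the diagonal. Reading the off-diagonal entries as Dynkin edges (a single edge where a_ij = a_ji = -1; a double or triple edge where a_ij * a_ji = 2 or 3), the diagram is a chain of 4 nodes with a double edge at one end; the terminal node there is the unique long simple root (C_4). One simple-root ordering that puts it in standard form is (alpha_4, alpha_2, alpha_3, alpha_1). So the algebra is type C_4, i.e. sp(8).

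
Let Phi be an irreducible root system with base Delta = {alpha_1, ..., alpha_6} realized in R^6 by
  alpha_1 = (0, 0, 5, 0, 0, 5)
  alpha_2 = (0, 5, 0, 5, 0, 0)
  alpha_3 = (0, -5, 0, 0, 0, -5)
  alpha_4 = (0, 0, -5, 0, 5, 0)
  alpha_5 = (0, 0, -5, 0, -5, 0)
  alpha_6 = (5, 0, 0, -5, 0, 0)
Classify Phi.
type D_6

Compute the Cartan integers a_ij = 2(alpha_i, alpha_j)/(alpha_j, alpha_j); the resulting 6x6 Cartan matrix is
[[2, 0, -1, -1, -1, 0], [0, 2, -1, 0, 0, -1], [-1, -1, 2, 0, 0, 0], [-1, 0, 0, 2, 0, 0], [-1, 0, 0, 0, 2, 0], [0, -1, 0, 0, 0, 2]].
All simple roots have the same length, so the diagram is simply laced. The associated Dynkin diagram is a chain of 4 nodes with a fork of two nodes at one end (D_6), so the type is D_6 (the algebra so(12)).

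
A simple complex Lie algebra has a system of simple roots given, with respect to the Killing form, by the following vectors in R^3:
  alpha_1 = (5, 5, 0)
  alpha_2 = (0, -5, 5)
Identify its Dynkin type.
Compute the Cartan integers a_ij = 2(alpha_i, alpha_j)/(alpha_j, alpha_j); the resulting 2x2 Cartan matrix is
[[2, -1], [-1, 2]].
All simple roots have the same length, so the diagram is simply laced. The associated Dynkin diagram is a chain of 2 nodes with single edges (A_2), so the type is A_2 (the algebra sl(3)).

type A_2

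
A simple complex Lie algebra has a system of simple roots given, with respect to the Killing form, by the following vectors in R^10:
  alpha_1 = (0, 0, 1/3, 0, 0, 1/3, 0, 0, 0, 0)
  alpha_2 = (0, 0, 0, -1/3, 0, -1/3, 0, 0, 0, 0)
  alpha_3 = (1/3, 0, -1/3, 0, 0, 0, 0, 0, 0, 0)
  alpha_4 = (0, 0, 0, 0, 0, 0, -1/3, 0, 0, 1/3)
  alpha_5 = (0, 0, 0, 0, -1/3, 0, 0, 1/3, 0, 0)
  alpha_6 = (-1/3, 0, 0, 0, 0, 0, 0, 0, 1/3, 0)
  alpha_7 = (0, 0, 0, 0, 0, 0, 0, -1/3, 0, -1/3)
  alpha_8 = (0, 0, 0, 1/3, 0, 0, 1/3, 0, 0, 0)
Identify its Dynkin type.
A_8

Compute the Cartan integers a_ij = 2(alpha_i, alpha_j)/(alpha_j, alpha_j); the resulting 8x8 Cartan matrix is
[[2, -1, -1, 0, 0, 0, 0, 0], [-1, 2, 0, 0, 0, 0, 0, -1], [-1, 0, 2, 0, 0, -1, 0, 0], [0, 0, 0, 2, 0, 0, -1, -1], [0, 0, 0, 0, 2, 0, -1, 0], [0, 0, -1, 0, 0, 2, 0, 0], [0, 0, 0, -1, -1, 0, 2, 0], [0, -1, 0, -1, 0, 0, 0, 2]].
All simple roots have the same length, so the diagram is simply laced. The associated Dynkin diagram is a chain of 8 nodes with single edges (A_8), so the type is A_8 (the algebra sl(9)).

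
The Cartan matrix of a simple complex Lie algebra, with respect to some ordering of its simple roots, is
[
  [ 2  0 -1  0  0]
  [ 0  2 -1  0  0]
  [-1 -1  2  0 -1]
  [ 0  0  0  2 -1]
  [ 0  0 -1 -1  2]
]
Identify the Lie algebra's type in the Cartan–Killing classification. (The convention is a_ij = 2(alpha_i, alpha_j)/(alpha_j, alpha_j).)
The matrix has rank 5 with 2's on the diagonal. Reading the off-diagonal entries as Dynkin edges (a single edge where a_ij = a_ji = -1; a double or triple edge where a_ij * a_ji = 2 or 3), the diagram is a chain of 3 nodes with a fork of two nodes at one end (D_5). One simple-root ordering that puts it in standard form is (alpha_4, alpha_5, alpha_3, alpha_2, alpha_1). So the algebra is type D_5, i.e. so(10).

D_5 (so(10))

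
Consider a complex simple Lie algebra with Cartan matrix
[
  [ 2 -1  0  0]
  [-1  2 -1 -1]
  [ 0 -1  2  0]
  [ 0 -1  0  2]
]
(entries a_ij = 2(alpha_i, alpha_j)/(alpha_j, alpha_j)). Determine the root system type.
D4

The matrix has rank 4 with 2's on the diagonal. Reading the off-diagonal entries as Dynkin edges (a single edge where a_ij = a_ji = -1; a double or triple edge where a_ij * a_ji = 2 or 3), the diagram is a chain of 2 nodes with a fork of two nodes at one end (D_4). One simple-root ordering that puts it in standard form is (alpha_1, alpha_2, alpha_4, alpha_3). So the algebra is type D_4, i.e. so(8).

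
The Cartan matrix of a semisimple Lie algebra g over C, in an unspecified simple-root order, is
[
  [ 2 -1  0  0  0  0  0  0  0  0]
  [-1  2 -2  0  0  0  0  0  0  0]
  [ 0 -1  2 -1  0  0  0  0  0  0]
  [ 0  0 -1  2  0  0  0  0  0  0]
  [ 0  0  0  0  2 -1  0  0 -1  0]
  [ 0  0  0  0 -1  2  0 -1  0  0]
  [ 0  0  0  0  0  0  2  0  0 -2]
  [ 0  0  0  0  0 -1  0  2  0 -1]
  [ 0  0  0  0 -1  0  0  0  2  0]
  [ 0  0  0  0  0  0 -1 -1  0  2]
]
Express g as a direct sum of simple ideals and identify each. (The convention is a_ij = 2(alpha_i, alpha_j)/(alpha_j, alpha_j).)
C6 + F4

The diagram associated to this matrix has two connected components: the simple roots {alpha_5, alpha_6, alpha_7, alpha_8, alpha_9, alpha_10} form a chain of 6 nodes with a double edge at one end; the terminal node there is the unique long simple root (C_6), and {alpha_1, alpha_2, alpha_3, alpha_4} form a chain of 4 nodes with a double edge between the middle two (F_4). A semisimple Lie algebra decomposes uniquely as the direct sum of simple ideals, one per connected component of its Dynkin diagram, so g ≅ C_6 ⊕ F_4 (dimension 78 + 52 = 130).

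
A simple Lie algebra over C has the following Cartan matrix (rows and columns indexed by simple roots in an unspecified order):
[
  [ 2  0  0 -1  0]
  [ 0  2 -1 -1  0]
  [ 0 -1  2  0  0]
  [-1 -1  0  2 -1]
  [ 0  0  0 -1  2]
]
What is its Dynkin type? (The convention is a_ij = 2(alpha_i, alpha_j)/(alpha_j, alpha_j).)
D_5

The matrix has rank 5 with 2's on the diagonal. Reading the off-diagonal entries as Dynkin edges (a single edge where a_ij = a_ji = -1; a double or triple edge where a_ij * a_ji = 2 or 3), the diagram is a chain of 3 nodes with a fork of two nodes at one end (D_5). One simple-root ordering that puts it in standard form is (alpha_3, alpha_2, alpha_4, alpha_1, alpha_5). So the algebra is type D_5, i.e. so(10).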